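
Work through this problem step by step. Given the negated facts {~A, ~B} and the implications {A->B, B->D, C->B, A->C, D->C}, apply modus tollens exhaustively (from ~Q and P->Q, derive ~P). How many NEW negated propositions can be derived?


Initial negated facts: {~A, ~B}
Apply modus tollens to closure:
  ~B and C->B  =>  ~C
  ~C and D->C  =>  ~D
Final negated: {~A, ~B, ~C, ~D}
New negations: {~C, ~D}
Count = 2

2


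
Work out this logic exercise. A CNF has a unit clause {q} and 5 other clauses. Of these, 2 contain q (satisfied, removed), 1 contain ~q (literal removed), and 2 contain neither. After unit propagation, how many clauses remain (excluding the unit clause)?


Satisfied (removed): 2
Shortened (remain): 1
Unchanged (remain): 2
Remaining = 1 + 2 = 3

3


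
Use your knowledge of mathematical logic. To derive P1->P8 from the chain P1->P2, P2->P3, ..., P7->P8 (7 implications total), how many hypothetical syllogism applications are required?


With 7 implications in a chain connecting 8 propositions:
P1->P2, P2->P3, ..., P7->P8
Steps needed = (number of implications) - 1 = 7 - 1 = 6

6


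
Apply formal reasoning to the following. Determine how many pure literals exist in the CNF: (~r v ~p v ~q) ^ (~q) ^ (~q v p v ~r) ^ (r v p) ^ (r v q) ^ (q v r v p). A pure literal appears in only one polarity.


Check each variable for pure literal status:
p: mixed (not pure)
q: mixed (not pure)
r: mixed (not pure)
Pure literal count = 0

0


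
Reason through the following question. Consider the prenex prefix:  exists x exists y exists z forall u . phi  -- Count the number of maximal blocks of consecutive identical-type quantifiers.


Quantifier-type sequence: E E E A  (A=forall, E=exists)
Group into maximal same-type runs:
  Ex3 | Ax1
Number of blocks = 2

2


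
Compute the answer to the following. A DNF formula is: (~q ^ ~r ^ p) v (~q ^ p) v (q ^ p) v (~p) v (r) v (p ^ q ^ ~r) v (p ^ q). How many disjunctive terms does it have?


A DNF formula is a disjunction of terms (conjunctions).
Terms are separated by v.
Counting the disjuncts: 7 terms.

7


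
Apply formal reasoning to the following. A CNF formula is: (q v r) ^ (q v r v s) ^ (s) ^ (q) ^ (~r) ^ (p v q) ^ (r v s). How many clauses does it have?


A CNF formula is a conjunction of clauses.
Clauses are separated by ^.
Counting the conjuncts: 7 clauses.

7


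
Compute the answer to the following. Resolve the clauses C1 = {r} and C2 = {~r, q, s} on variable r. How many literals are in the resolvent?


Remove r from C1 and ~r from C2.
C1 remainder: {}
C2 remainder: {q, s}
Union (resolvent): {q, s}
Resolvent has 2 literal(s).

2


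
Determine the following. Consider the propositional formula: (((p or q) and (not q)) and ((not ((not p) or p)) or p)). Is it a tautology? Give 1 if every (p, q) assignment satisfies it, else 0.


Check all 4 assignments:
p=0, q=0: 0
p=0, q=1: 0
p=1, q=0: 1
p=1, q=1: 0
Satisfying count = 1/4.
Tautology iff count = 4: no.

0


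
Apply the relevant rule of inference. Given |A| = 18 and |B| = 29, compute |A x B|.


The Cartesian product A x B contains all ordered pairs (a, b).
|A x B| = |A| * |B| = 18 * 29 = 522

522


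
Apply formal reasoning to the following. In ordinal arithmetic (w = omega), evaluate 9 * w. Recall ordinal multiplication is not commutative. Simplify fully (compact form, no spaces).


Compute 9 * w.
Ordinal * is associative and left-distributive over +, but NOT commutative; for finite n>1, n*w = w but w*n stays w*n.
For finite n>0, n * w = sup{n*k : k<w} = w. So 9 * w = w.
Result = w

w


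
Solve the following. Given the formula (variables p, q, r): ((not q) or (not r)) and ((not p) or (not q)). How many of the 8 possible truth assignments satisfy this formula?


Evaluate all 8 assignments for p, q, r:
p=0, q=0, r=0: 1
p=0, q=0, r=1: 1
p=0, q=1, r=0: 1
p=0, q=1, r=1: 0
p=1, q=0, r=0: 1
p=1, q=0, r=1: 1
p=1, q=1, r=0: 0
p=1, q=1, r=1: 0
Satisfying count = 5

5


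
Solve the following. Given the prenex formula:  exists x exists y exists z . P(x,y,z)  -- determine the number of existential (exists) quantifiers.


Quantifier prefix: exists x exists y exists z
Mark each quantifier type:
  E E E
Universal count = 0, Existential count = 3
Asked for existential (exists) quantifiers: 3

3


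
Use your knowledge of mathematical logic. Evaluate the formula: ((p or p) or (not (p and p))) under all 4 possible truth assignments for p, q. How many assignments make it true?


Check all 4 assignments:
p=0, q=0: 1
p=0, q=1: 1
p=1, q=0: 1
p=1, q=1: 1
Count of True = 4

4


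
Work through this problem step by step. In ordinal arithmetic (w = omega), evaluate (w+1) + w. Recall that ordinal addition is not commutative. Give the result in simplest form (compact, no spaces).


Compute (w+1) + w.
Ordinal + is associative but NOT commutative; for finite n>0, n + w = w but w + n stays w+n.
(w+1) + w = w + (1+w) = w + w = w*2 (the finite tail 1 is absorbed by the right w).
Result = w*2

w*2


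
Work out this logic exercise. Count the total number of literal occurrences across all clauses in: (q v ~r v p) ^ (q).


Counting literals in each clause:
Clause 1: 3 literal(s)
Clause 2: 1 literal(s)
Total = 4

4


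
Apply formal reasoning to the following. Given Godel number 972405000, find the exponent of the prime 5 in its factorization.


Factorize 972405000 by dividing by 5 repeatedly.
Division steps: 5 divides 972405000 exactly 4 time(s).
Exponent of 5 = 4

4


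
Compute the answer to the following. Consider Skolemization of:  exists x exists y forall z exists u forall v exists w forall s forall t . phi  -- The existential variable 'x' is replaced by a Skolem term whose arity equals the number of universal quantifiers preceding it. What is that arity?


Quantifier prefix: exists x exists y forall z exists u forall v exists w forall s forall t
'x' is existentially quantified at position 1.
No universal quantifiers precede it.
Skolem function arity = 0 (a Skolem constant)

0


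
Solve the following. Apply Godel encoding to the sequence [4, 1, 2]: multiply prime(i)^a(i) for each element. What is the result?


Encode each element as an exponent of the corresponding prime:
  2^4 = 16
  3^1 = 3
  5^2 = 25
Product = 16 * 3 * 25 = 1200

1200


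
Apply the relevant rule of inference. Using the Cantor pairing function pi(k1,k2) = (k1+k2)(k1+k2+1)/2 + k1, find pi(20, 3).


k1 + k2 = 23
(k1+k2)(k1+k2+1)/2 = 23 * 24 / 2 = 276
pi = 276 + 20 = 296

296


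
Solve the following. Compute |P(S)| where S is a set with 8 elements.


The power set of a set with n elements has 2^n elements.
|P(S)| = 2^8 = 256

256


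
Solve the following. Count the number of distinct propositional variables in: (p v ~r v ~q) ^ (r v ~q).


Identify each variable that appears in the formula.
Variables found: p, q, r
Count = 3

3


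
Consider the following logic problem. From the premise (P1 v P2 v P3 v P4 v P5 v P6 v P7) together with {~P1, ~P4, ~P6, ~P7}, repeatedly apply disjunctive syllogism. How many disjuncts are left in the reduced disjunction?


Original disjuncts (7): P1, P2, P3, P4, P5, P6, P7
Negated (eliminate): ~P1, ~P4, ~P6, ~P7
Remaining disjuncts: P2, P3, P5
Count = 7 - 4 = 3

3


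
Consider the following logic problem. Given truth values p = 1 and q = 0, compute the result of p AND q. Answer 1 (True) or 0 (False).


p = 1, q = 0
Operation: p AND q
Evaluate: 1 AND 0 = 0

0


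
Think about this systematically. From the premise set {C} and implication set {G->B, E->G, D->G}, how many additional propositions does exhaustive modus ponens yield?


Initial facts: {C}
Apply modus ponens to closure:
  (no implication fires)
Final known: {C}
New propositions: {(none)}
Count = 0

0


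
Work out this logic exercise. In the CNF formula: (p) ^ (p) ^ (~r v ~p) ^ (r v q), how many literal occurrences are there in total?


Counting literals in each clause:
Clause 1: 1 literal(s)
Clause 2: 1 literal(s)
Clause 3: 2 literal(s)
Clause 4: 2 literal(s)
Total = 6

6


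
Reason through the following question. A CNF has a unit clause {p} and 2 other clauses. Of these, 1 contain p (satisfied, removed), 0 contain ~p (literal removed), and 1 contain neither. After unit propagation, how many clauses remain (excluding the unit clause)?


Satisfied (removed): 1
Shortened (remain): 0
Unchanged (remain): 1
Remaining = 0 + 1 = 1

1


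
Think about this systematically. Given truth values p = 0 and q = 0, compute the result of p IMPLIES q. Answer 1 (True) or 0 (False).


p = 0, q = 0
Operation: p IMPLIES q
Evaluate: 0 IMPLIES 0 = 1

1


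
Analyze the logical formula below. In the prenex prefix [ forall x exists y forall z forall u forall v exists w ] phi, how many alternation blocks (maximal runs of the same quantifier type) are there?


Quantifier-type sequence: A E A A A E  (A=forall, E=exists)
Group into maximal same-type runs:
  Ax1 | Ex1 | Ax3 | Ex1
Number of blocks = 4

4


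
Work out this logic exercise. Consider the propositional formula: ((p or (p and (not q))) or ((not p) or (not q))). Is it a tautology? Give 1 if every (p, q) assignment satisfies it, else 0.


Check all 4 assignments:
p=0, q=0: 1
p=0, q=1: 1
p=1, q=0: 1
p=1, q=1: 1
Satisfying count = 4/4.
Tautology iff count = 4: yes.

1


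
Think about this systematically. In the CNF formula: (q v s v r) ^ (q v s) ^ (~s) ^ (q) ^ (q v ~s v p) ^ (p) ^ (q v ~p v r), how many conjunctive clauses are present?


A CNF formula is a conjunction of clauses.
Clauses are separated by ^.
Counting the conjuncts: 7 clauses.

7


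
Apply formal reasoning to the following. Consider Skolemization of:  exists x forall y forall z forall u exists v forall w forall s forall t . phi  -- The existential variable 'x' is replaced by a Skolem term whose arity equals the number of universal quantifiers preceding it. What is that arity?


Quantifier prefix: exists x forall y forall z forall u exists v forall w forall s forall t
'x' is existentially quantified at position 1.
No universal quantifiers precede it.
Skolem function arity = 0 (a Skolem constant)

0


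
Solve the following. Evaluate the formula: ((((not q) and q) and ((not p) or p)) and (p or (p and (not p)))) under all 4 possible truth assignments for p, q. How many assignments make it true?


Check all 4 assignments:
p=0, q=0: 0
p=0, q=1: 0
p=1, q=0: 0
p=1, q=1: 0
Count of True = 0

0


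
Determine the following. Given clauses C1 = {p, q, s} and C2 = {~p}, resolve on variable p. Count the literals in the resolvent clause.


Remove p from C1 and ~p from C2.
C1 remainder: {q, s}
C2 remainder: {}
Union (resolvent): {q, s}
Resolvent has 2 literal(s).

2


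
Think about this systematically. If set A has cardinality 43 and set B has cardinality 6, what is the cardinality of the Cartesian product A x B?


The Cartesian product A x B contains all ordered pairs (a, b).
|A x B| = |A| * |B| = 43 * 6 = 258

258


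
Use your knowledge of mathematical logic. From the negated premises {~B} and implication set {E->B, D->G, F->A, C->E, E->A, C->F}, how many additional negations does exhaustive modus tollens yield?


Initial negated facts: {~B}
Apply modus tollens to closure:
  ~B and E->B  =>  ~E
  ~E and C->E  =>  ~C
Final negated: {~B, ~C, ~E}
New negations: {~C, ~E}
Count = 2

2


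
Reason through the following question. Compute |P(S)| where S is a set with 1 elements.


The power set of a set with n elements has 2^n elements.
|P(S)| = 2^1 = 2

2


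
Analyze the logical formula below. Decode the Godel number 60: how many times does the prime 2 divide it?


Factorize 60 by dividing by 2 repeatedly.
Division steps: 2 divides 60 exactly 2 time(s).
Exponent of 2 = 2

2


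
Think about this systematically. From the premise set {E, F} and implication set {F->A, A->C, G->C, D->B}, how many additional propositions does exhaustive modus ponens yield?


Initial facts: {E, F}
Apply modus ponens to closure:
  F and F->A  =>  A
  A and A->C  =>  C
Final known: {A, C, E, F}
New propositions: {A, C}
Count = 2

2


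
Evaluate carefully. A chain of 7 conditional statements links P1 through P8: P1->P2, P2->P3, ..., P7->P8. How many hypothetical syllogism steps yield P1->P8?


With 7 implications in a chain connecting 8 propositions:
P1->P2, P2->P3, ..., P7->P8
Steps needed = (number of implications) - 1 = 7 - 1 = 6

6


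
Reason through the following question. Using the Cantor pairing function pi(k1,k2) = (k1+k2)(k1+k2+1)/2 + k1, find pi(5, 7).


k1 + k2 = 12
(k1+k2)(k1+k2+1)/2 = 12 * 13 / 2 = 78
pi = 78 + 5 = 83

83


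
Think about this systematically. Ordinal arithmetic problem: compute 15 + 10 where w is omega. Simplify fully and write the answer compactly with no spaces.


Compute 15 + 10.
Ordinal + is associative but NOT commutative; for finite n>0, n + w = w but w + n stays w+n.
Both operands finite; ordinal + agrees with natural +: 15 + 10 = 25.
Result = 25

25


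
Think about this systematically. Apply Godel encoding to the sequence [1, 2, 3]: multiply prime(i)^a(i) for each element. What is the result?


Encode each element as an exponent of the corresponding prime:
  2^1 = 2
  3^2 = 9
  5^3 = 125
Product = 2 * 9 * 125 = 2250

2250


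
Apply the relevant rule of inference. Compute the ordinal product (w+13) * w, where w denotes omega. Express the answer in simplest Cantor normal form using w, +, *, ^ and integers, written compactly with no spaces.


Compute (w+13) * w.
Ordinal * is associative and left-distributive over +, but NOT commutative; for finite n>1, n*w = w but w*n stays w*n.
(w+13) * w = sup{(w+13)*k : k<w} = sup{w*k+13} = w^2 (the +13 tail is absorbed in the limit).
Result = w^2

w^2


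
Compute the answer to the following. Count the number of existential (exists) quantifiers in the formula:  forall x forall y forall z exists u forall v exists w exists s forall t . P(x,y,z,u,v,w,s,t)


Quantifier prefix: forall x forall y forall z exists u forall v exists w exists s forall t
Mark each quantifier type:
  U U U E U E E U
Universal count = 5, Existential count = 3
Asked for existential (exists) quantifiers: 3

3


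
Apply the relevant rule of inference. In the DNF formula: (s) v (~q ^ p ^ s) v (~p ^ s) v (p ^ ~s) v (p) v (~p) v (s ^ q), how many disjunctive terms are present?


A DNF formula is a disjunction of terms (conjunctions).
Terms are separated by v.
Counting the disjuncts: 7 terms.

7


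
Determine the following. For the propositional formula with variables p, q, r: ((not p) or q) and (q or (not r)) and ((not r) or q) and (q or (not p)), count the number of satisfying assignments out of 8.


Evaluate all 8 assignments for p, q, r:
p=0, q=0, r=0: 1
p=0, q=0, r=1: 0
p=0, q=1, r=0: 1
p=0, q=1, r=1: 1
p=1, q=0, r=0: 0
p=1, q=0, r=1: 0
p=1, q=1, r=0: 1
p=1, q=1, r=1: 1
Satisfying count = 5

5


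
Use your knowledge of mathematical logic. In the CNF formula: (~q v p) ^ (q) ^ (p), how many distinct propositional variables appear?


Identify each variable that appears in the formula.
Variables found: p, q
Count = 2

2


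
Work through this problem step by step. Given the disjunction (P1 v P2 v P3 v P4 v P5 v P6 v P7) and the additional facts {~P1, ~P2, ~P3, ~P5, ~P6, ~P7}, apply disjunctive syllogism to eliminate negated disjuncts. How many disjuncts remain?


Original disjuncts (7): P1, P2, P3, P4, P5, P6, P7
Negated (eliminate): ~P1, ~P2, ~P3, ~P5, ~P6, ~P7
Remaining disjuncts: P4
Count = 7 - 6 = 1

1


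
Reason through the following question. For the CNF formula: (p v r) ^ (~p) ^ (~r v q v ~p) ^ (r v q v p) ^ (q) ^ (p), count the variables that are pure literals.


Check each variable for pure literal status:
p: mixed (not pure)
q: pure positive
r: mixed (not pure)
Pure literal count = 1

1


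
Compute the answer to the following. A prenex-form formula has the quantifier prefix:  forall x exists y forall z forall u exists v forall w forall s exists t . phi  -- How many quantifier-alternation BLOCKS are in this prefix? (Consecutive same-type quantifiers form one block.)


Quantifier-type sequence: A E A A E A A E  (A=forall, E=exists)
Group into maximal same-type runs:
  Ax1 | Ex1 | Ax2 | Ex1 | Ax2 | Ex1
Number of blocks = 6

6


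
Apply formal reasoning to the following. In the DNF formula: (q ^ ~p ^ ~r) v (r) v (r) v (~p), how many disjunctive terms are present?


A DNF formula is a disjunction of terms (conjunctions).
Terms are separated by v.
Counting the disjuncts: 4 terms.

4


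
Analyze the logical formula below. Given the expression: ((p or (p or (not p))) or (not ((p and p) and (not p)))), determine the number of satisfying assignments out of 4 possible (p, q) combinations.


Check all 4 assignments:
p=0, q=0: 1
p=0, q=1: 1
p=1, q=0: 1
p=1, q=1: 1
Count of True = 4

4


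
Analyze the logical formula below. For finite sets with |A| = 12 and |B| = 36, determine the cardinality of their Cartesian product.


The Cartesian product A x B contains all ordered pairs (a, b).
|A x B| = |A| * |B| = 12 * 36 = 432

432


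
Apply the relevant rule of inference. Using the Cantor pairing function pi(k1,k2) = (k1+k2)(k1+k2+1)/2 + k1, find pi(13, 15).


k1 + k2 = 28
(k1+k2)(k1+k2+1)/2 = 28 * 29 / 2 = 406
pi = 406 + 13 = 419

419


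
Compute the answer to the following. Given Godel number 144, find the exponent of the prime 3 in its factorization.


Factorize 144 by dividing by 3 repeatedly.
Division steps: 3 divides 144 exactly 2 time(s).
Exponent of 3 = 2

2


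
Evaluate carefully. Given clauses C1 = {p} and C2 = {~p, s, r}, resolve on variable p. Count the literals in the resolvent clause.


Remove p from C1 and ~p from C2.
C1 remainder: {}
C2 remainder: {s, r}
Union (resolvent): {r, s}
Resolvent has 2 literal(s).

2


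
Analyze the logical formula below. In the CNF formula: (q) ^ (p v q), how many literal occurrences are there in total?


Counting literals in each clause:
Clause 1: 1 literal(s)
Clause 2: 2 literal(s)
Total = 3

3


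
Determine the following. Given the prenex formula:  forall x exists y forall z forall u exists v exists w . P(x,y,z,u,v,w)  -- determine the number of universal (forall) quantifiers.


Quantifier prefix: forall x exists y forall z forall u exists v exists w
Mark each quantifier type:
  U E U U E E
Universal count = 3, Existential count = 3
Asked for universal (forall) quantifiers: 3

3


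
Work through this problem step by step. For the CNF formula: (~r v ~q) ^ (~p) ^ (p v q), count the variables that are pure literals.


Check each variable for pure literal status:
p: mixed (not pure)
q: mixed (not pure)
r: pure negative
Pure literal count = 1

1


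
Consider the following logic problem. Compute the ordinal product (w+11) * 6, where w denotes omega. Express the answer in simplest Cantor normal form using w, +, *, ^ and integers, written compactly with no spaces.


Compute (w+11) * 6.
Ordinal * is associative and left-distributive over +, but NOT commutative; for finite n>1, n*w = w but w*n stays w*n.
(w+11) * 6 = (w+11) repeated 6 times. Each intermediate +11 is absorbed by the following w; only the last survives: w*6+11.
Result = w*6+11

w*6+11


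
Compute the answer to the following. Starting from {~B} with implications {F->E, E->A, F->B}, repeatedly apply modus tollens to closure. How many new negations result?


Initial negated facts: {~B}
Apply modus tollens to closure:
  ~B and F->B  =>  ~F
Final negated: {~B, ~F}
New negations: {~F}
Count = 1

1


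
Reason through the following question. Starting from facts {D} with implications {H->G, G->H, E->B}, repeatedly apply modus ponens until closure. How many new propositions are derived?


Initial facts: {D}
Apply modus ponens to closure:
  (no implication fires)
Final known: {D}
New propositions: {(none)}
Count = 0

0


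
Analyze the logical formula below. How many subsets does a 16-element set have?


The power set of a set with n elements has 2^n elements.
|P(S)| = 2^16 = 65536

65536


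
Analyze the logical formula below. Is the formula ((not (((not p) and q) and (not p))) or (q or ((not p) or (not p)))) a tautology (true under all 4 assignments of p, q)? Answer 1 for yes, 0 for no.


Check all 4 assignments:
p=0, q=0: 1
p=0, q=1: 1
p=1, q=0: 1
p=1, q=1: 1
Satisfying count = 4/4.
Tautology iff count = 4: yes.

1


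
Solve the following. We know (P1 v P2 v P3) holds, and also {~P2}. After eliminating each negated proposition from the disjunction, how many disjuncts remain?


Original disjuncts (3): P1, P2, P3
Negated (eliminate): ~P2
Remaining disjuncts: P1, P3
Count = 3 - 1 = 2

2


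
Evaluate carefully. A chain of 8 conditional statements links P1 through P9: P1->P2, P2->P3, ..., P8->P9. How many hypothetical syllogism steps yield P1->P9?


With 8 implications in a chain connecting 9 propositions:
P1->P2, P2->P3, ..., P8->P9
Steps needed = (number of implications) - 1 = 8 - 1 = 7

7


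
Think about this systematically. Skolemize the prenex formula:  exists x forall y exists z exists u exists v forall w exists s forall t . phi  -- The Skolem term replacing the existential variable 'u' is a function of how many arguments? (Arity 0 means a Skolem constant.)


Quantifier prefix: exists x forall y exists z exists u exists v forall w exists s forall t
'u' is existentially quantified at position 4.
Universal variables preceding it: y
Skolem function arity = 1

1


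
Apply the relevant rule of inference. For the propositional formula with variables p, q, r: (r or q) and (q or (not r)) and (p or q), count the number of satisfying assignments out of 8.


Evaluate all 8 assignments for p, q, r:
p=0, q=0, r=0: 0
p=0, q=0, r=1: 0
p=0, q=1, r=0: 1
p=0, q=1, r=1: 1
p=1, q=0, r=0: 0
p=1, q=0, r=1: 0
p=1, q=1, r=0: 1
p=1, q=1, r=1: 1
Satisfying count = 4

4


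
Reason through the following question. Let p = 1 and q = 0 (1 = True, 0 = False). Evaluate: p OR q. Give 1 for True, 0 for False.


p = 1, q = 0
Operation: p OR q
Evaluate: 1 OR 0 = 1

1


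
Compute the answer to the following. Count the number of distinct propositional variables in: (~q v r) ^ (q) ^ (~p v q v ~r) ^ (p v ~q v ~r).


Identify each variable that appears in the formula.
Variables found: p, q, r
Count = 3

3


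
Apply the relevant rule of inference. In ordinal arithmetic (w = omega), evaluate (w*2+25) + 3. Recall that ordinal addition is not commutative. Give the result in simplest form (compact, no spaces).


Compute (w*2+25) + 3.
Ordinal + is associative but NOT commutative; for finite n>0, n + w = w but w + n stays w+n.
By associativity: (w*2+25) + 3 = w*2 + (25+3) = w*2+28.
Result = w*2+28

w*2+28


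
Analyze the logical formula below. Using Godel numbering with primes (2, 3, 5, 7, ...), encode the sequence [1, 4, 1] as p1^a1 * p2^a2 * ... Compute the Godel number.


Encode each element as an exponent of the corresponding prime:
  2^1 = 2
  3^4 = 81
  5^1 = 5
Product = 2 * 81 * 5 = 810

810


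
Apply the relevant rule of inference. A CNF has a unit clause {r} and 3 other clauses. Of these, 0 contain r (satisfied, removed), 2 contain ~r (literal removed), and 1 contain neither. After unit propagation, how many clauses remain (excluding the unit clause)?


Satisfied (removed): 0
Shortened (remain): 2
Unchanged (remain): 1
Remaining = 2 + 1 = 3

3


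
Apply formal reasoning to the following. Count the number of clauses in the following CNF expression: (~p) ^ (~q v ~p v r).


A CNF formula is a conjunction of clauses.
Clauses are separated by ^.
Counting the conjuncts: 2 clauses.

2


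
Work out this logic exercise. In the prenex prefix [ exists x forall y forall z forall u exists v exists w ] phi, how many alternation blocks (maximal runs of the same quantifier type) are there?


Quantifier-type sequence: E A A A E E  (A=forall, E=exists)
Group into maximal same-type runs:
  Ex1 | Ax3 | Ex2
Number of blocks = 3

3


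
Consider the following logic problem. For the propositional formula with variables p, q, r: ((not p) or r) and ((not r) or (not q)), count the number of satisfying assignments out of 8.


Evaluate all 8 assignments for p, q, r:
p=0, q=0, r=0: 1
p=0, q=0, r=1: 1
p=0, q=1, r=0: 1
p=0, q=1, r=1: 0
p=1, q=0, r=0: 0
p=1, q=0, r=1: 1
p=1, q=1, r=0: 0
p=1, q=1, r=1: 0
Satisfying count = 4

4


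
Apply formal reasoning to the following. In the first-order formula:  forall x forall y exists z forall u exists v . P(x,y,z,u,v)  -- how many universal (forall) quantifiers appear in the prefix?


Quantifier prefix: forall x forall y exists z forall u exists v
Mark each quantifier type:
  U U E U E
Universal count = 3, Existential count = 2
Asked for universal (forall) quantifiers: 3

3


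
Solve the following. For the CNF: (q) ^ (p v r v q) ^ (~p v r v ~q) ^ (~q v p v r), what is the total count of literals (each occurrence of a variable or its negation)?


Counting literals in each clause:
Clause 1: 1 literal(s)
Clause 2: 3 literal(s)
Clause 3: 3 literal(s)
Clause 4: 3 literal(s)
Total = 10

10


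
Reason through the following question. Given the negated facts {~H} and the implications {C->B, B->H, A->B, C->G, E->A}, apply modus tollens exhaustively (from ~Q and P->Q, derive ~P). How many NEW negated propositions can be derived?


Initial negated facts: {~H}
Apply modus tollens to closure:
  ~H and B->H  =>  ~B
  ~B and A->B  =>  ~A
  ~A and E->A  =>  ~E
  ~B and C->B  =>  ~C
Final negated: {~A, ~B, ~C, ~E, ~H}
New negations: {~A, ~B, ~C, ~E}
Count = 4

4


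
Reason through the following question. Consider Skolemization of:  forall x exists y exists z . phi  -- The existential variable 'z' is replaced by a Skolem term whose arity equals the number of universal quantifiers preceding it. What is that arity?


Quantifier prefix: forall x exists y exists z
'z' is existentially quantified at position 3.
Universal variables preceding it: x
Skolem function arity = 1

1


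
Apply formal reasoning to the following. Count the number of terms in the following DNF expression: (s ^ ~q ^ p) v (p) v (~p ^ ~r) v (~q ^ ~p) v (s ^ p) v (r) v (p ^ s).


A DNF formula is a disjunction of terms (conjunctions).
Terms are separated by v.
Counting the disjuncts: 7 terms.

7


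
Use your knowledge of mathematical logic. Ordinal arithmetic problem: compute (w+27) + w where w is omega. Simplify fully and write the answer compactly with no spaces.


Compute (w+27) + w.
Ordinal + is associative but NOT commutative; for finite n>0, n + w = w but w + n stays w+n.
(w+27) + w = w + (27+w) = w + w = w*2 (the finite tail 27 is absorbed by the right w).
Result = w*2

w*2


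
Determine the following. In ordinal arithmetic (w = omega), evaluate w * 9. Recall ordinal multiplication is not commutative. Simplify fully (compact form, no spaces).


Compute w * 9.
Ordinal * is associative and left-distributive over +, but NOT commutative; for finite n>1, n*w = w but w*n stays w*n.
w * 9 means 9 copies of w concatenated: w*9.
Result = w*9

w*9


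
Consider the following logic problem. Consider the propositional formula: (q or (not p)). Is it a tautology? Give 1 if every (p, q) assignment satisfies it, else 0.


Check all 4 assignments:
p=0, q=0: 1
p=0, q=1: 1
p=1, q=0: 0
p=1, q=1: 1
Satisfying count = 3/4.
Tautology iff count = 4: no.

0


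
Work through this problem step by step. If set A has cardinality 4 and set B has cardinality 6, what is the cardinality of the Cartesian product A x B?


The Cartesian product A x B contains all ordered pairs (a, b).
|A x B| = |A| * |B| = 4 * 6 = 24

24


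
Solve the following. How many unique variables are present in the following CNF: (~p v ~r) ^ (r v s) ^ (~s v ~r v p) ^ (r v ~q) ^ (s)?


Identify each variable that appears in the formula.
Variables found: p, q, r, s
Count = 4

4


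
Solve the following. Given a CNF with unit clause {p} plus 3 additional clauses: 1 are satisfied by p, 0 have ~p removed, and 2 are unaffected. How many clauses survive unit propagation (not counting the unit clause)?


Satisfied (removed): 1
Shortened (remain): 0
Unchanged (remain): 2
Remaining = 0 + 2 = 2

2


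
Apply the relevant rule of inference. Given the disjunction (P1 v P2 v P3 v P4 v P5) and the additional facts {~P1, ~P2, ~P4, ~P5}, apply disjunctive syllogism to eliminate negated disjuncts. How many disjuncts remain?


Original disjuncts (5): P1, P2, P3, P4, P5
Negated (eliminate): ~P1, ~P2, ~P4, ~P5
Remaining disjuncts: P3
Count = 5 - 4 = 1

1


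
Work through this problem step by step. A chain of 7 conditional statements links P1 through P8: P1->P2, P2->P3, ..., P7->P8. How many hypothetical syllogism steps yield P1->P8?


With 7 implications in a chain connecting 8 propositions:
P1->P2, P2->P3, ..., P7->P8
Steps needed = (number of implications) - 1 = 7 - 1 = 6

6


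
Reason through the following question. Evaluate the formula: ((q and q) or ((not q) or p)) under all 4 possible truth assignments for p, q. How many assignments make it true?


Check all 4 assignments:
p=0, q=0: 1
p=0, q=1: 1
p=1, q=0: 1
p=1, q=1: 1
Count of True = 4

4


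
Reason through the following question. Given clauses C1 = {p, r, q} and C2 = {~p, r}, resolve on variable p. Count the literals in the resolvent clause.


Remove p from C1 and ~p from C2.
C1 remainder: {r, q}
C2 remainder: {r}
Union (resolvent): {q, r}
Resolvent has 2 literal(s).

2


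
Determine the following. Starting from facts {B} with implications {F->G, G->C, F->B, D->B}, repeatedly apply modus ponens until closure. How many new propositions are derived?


Initial facts: {B}
Apply modus ponens to closure:
  (no implication fires)
Final known: {B}
New propositions: {(none)}
Count = 0

0


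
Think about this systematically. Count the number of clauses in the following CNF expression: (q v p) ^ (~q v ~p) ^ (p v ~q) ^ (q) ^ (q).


A CNF formula is a conjunction of clauses.
Clauses are separated by ^.
Counting the conjuncts: 5 clauses.

5


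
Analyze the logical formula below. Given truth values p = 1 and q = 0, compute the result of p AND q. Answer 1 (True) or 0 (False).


p = 1, q = 0
Operation: p AND q
Evaluate: 1 AND 0 = 0

0


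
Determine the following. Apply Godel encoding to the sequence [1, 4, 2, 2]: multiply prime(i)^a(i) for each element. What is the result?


Encode each element as an exponent of the corresponding prime:
  2^1 = 2
  3^4 = 81
  5^2 = 25
  7^2 = 49
Product = 2 * 81 * 25 * 49 = 198450

198450


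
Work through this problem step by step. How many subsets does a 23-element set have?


The power set of a set with n elements has 2^n elements.
|P(S)| = 2^23 = 8388608

8388608


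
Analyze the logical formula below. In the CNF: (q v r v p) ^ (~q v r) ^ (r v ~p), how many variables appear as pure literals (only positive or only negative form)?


Check each variable for pure literal status:
p: mixed (not pure)
q: mixed (not pure)
r: pure positive
Pure literal count = 1

1


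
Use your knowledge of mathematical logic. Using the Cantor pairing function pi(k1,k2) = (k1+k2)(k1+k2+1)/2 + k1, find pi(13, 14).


k1 + k2 = 27
(k1+k2)(k1+k2+1)/2 = 27 * 28 / 2 = 378
pi = 378 + 13 = 391

391


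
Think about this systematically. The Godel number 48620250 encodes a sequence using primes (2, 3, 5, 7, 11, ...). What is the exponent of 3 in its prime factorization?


Factorize 48620250 by dividing by 3 repeatedly.
Division steps: 3 divides 48620250 exactly 4 time(s).
Exponent of 3 = 4

4


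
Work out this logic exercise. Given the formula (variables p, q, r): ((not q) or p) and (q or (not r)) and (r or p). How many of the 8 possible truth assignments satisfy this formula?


Evaluate all 8 assignments for p, q, r:
p=0, q=0, r=0: 0
p=0, q=0, r=1: 0
p=0, q=1, r=0: 0
p=0, q=1, r=1: 0
p=1, q=0, r=0: 1
p=1, q=0, r=1: 0
p=1, q=1, r=0: 1
p=1, q=1, r=1: 1
Satisfying count = 3

3


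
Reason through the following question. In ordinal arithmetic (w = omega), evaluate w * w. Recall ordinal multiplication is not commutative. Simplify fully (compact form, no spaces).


Compute w * w.
Ordinal * is associative and left-distributive over +, but NOT commutative; for finite n>1, n*w = w but w*n stays w*n.
w * w = w^2 by definition.
Result = w^2

w^2


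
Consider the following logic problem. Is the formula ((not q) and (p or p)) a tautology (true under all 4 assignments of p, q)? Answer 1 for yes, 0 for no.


Check all 4 assignments:
p=0, q=0: 0
p=0, q=1: 0
p=1, q=0: 1
p=1, q=1: 0
Satisfying count = 1/4.
Tautology iff count = 4: no.

0


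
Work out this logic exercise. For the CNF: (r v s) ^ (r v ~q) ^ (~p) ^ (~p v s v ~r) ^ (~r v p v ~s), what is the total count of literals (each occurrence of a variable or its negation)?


Counting literals in each clause:
Clause 1: 2 literal(s)
Clause 2: 2 literal(s)
Clause 3: 1 literal(s)
Clause 4: 3 literal(s)
Clause 5: 3 literal(s)
Total = 11

11


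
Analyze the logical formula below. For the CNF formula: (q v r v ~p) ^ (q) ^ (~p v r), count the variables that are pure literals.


Check each variable for pure literal status:
p: pure negative
q: pure positive
r: pure positive
Pure literal count = 3

3


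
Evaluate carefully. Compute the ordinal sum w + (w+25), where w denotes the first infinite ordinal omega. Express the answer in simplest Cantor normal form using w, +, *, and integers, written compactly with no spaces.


Compute w + (w+25).
Ordinal + is associative but NOT commutative; for finite n>0, n + w = w but w + n stays w+n.
w + (w+25) = (w+w) + 25 = w*2+25.
Result = w*2+25

w*2+25


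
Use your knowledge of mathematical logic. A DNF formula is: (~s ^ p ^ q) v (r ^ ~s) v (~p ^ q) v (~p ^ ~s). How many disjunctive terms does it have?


A DNF formula is a disjunction of terms (conjunctions).
Terms are separated by v.
Counting the disjuncts: 4 terms.

4


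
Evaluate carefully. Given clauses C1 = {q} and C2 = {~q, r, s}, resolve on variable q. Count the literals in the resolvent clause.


Remove q from C1 and ~q from C2.
C1 remainder: {}
C2 remainder: {r, s}
Union (resolvent): {r, s}
Resolvent has 2 literal(s).

2


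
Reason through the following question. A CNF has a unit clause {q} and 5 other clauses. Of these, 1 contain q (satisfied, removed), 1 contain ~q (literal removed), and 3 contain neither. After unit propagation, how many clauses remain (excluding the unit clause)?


Satisfied (removed): 1
Shortened (remain): 1
Unchanged (remain): 3
Remaining = 1 + 3 = 4

4


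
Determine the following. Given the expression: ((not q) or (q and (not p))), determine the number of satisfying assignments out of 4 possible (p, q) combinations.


Check all 4 assignments:
p=0, q=0: 1
p=0, q=1: 1
p=1, q=0: 1
p=1, q=1: 0
Count of True = 3

3


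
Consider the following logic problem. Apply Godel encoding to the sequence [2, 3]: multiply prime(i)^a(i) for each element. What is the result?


Encode each element as an exponent of the corresponding prime:
  2^2 = 4
  3^3 = 27
Product = 4 * 27 = 108

108


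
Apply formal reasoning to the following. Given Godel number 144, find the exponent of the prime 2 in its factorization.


Factorize 144 by dividing by 2 repeatedly.
Division steps: 2 divides 144 exactly 4 time(s).
Exponent of 2 = 4

4


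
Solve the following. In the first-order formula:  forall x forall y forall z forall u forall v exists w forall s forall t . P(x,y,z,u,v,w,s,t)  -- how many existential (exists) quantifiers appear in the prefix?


Quantifier prefix: forall x forall y forall z forall u forall v exists w forall s forall t
Mark each quantifier type:
  U U U U U E U U
Universal count = 7, Existential count = 1
Asked for existential (exists) quantifiers: 1

1


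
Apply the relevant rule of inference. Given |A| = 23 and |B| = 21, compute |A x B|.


The Cartesian product A x B contains all ordered pairs (a, b).
|A x B| = |A| * |B| = 23 * 21 = 483

483


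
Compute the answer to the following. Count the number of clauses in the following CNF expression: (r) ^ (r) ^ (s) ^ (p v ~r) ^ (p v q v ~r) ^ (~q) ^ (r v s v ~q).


A CNF formula is a conjunction of clauses.
Clauses are separated by ^.
Counting the conjuncts: 7 clauses.

7


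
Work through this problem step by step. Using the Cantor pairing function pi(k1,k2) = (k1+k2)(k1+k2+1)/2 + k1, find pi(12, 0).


k1 + k2 = 12
(k1+k2)(k1+k2+1)/2 = 12 * 13 / 2 = 78
pi = 78 + 12 = 90

90


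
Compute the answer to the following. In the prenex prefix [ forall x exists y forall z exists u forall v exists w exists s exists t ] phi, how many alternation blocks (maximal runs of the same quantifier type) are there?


Quantifier-type sequence: A E A E A E E E  (A=forall, E=exists)
Group into maximal same-type runs:
  Ax1 | Ex1 | Ax1 | Ex1 | Ax1 | Ex3
Number of blocks = 6

6


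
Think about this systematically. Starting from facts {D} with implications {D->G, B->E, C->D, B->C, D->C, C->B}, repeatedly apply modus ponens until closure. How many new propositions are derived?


Initial facts: {D}
Apply modus ponens to closure:
  D and D->G  =>  G
  D and D->C  =>  C
  C and C->B  =>  B
  B and B->E  =>  E
Final known: {B, C, D, E, G}
New propositions: {B, C, E, G}
Count = 4

4


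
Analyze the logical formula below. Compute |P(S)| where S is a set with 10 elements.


The power set of a set with n elements has 2^n elements.
|P(S)| = 2^10 = 1024

1024


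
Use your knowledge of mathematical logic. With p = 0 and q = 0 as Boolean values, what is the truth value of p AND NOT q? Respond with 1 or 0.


p = 0, q = 0
Operation: p AND NOT q
Evaluate: 0 AND NOT 0 = 0

0


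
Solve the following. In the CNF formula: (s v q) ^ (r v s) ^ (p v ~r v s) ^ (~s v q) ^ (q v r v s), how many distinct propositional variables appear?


Identify each variable that appears in the formula.
Variables found: p, q, r, s
Count = 4

4


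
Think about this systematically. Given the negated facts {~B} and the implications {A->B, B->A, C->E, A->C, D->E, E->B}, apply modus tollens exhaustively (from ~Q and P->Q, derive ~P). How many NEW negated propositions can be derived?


Initial negated facts: {~B}
Apply modus tollens to closure:
  ~B and A->B  =>  ~A
  ~B and E->B  =>  ~E
  ~E and C->E  =>  ~C
  ~E and D->E  =>  ~D
Final negated: {~A, ~B, ~C, ~D, ~E}
New negations: {~A, ~C, ~D, ~E}
Count = 4

4


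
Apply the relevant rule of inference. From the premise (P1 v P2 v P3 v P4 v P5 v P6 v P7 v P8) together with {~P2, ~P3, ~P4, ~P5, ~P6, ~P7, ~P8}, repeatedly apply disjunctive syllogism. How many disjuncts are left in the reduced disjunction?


Original disjuncts (8): P1, P2, P3, P4, P5, P6, P7, P8
Negated (eliminate): ~P2, ~P3, ~P4, ~P5, ~P6, ~P7, ~P8
Remaining disjuncts: P1
Count = 8 - 7 = 1

1


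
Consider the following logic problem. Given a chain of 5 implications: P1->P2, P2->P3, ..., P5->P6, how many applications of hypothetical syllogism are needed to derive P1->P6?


With 5 implications in a chain connecting 6 propositions:
P1->P2, P2->P3, ..., P5->P6
Steps needed = (number of implications) - 1 = 5 - 1 = 4

4


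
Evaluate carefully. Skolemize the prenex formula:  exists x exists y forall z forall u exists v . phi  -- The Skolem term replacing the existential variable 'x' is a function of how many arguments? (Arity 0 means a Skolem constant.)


Quantifier prefix: exists x exists y forall z forall u exists v
'x' is existentially quantified at position 1.
No universal quantifiers precede it.
Skolem function arity = 0 (a Skolem constant)

0


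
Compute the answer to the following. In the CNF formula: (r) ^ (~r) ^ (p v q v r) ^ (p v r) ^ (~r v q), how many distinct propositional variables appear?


Identify each variable that appears in the formula.
Variables found: p, q, r
Count = 3

3


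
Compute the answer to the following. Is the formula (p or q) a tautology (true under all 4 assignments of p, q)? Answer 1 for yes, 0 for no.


Check all 4 assignments:
p=0, q=0: 0
p=0, q=1: 1
p=1, q=0: 1
p=1, q=1: 1
Satisfying count = 3/4.
Tautology iff count = 4: no.

0
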